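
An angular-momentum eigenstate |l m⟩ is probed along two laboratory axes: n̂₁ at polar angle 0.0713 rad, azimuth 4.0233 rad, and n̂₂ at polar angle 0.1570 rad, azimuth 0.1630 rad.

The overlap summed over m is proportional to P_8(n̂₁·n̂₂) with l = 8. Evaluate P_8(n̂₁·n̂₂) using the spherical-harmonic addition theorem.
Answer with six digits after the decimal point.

Addition theorem: P_8(cos γ) = (4π/17) Σ_m Y*_{lm}(Ω₁) Y_{lm}(Ω₂), m = −8…8:
  [-8]  conj(Y_{8,-8})(Ω₁) = (0.000000, 0.000000) ; Y_{8,-8}(Ω₂) = (0.000000, -0.000000) ; Δ = (0.000000, -0.000000)
  [-7]  conj(Y_{8,-7})(Ω₁) = (-0.000000, 0.000000) ; Y_{8,-7}(Ω₂) = (0.000002, -0.000004) ; Δ = (-0.000000, 0.000000)
  [-6]  conj(Y_{8,-6})(Ω₁) = (0.000000, -0.000001) ; Y_{8,-6}(Ω₂) = (0.000042, -0.000062) ; Δ = (-0.000000, -0.000000)
  [-5]  conj(Y_{8,-5})(Ω₁) = (0.000005, 0.000017) ; Y_{8,-5}(Ω₂) = (0.000599, -0.000635) ; Δ = (0.000000, 0.000000)
  [-4]  conj(Y_{8,-4})(Ω₁) = (-0.000319, -0.000129) ; Y_{8,-4}(Ω₂) = (0.006026, -0.004600) ; Δ = (-0.000003, 0.000001)
  [-3]  conj(Y_{8,-3})(Ω₁) = (0.004359, -0.002361) ; Y_{8,-3}(Ω₂) = (0.042947, -0.022852) ; Δ = (0.000133, -0.000201)
  [-2]  conj(Y_{8,-2})(Ω₁) = (-0.009750, 0.049991) ; Y_{8,-2}(Ω₂) = (0.208162, -0.070372) ; Δ = (0.001488, 0.011092)
  [-1]  conj(Y_{8,-1})(Ω₁) = (-0.213722, -0.259432) ; Y_{8,-1}(Ω₂) = (0.608216, -0.100027) ; Δ = (-0.155939, -0.136413)
  [+0]  conj(Y_{8,0})(Ω₁) = (1.059063, -0.000000) ; Y_{8,0}(Ω₂) = (0.701096, 0.000000) ; Δ = (0.742505, 0.000000)
  [+1]  conj(Y_{8,1})(Ω₁) = (0.213722, -0.259432) ; Y_{8,1}(Ω₂) = (-0.608216, -0.100027) ; Δ = (-0.155939, 0.136413)
  [+2]  conj(Y_{8,2})(Ω₁) = (-0.009750, -0.049991) ; Y_{8,2}(Ω₂) = (0.208162, 0.070372) ; Δ = (0.001488, -0.011092)
  [+3]  conj(Y_{8,3})(Ω₁) = (-0.004359, -0.002361) ; Y_{8,3}(Ω₂) = (-0.042947, -0.022852) ; Δ = (0.000133, 0.000201)
  [+4]  conj(Y_{8,4})(Ω₁) = (-0.000319, 0.000129) ; Y_{8,4}(Ω₂) = (0.006026, 0.004600) ; Δ = (-0.000003, -0.000001)
  [+5]  conj(Y_{8,5})(Ω₁) = (-0.000005, 0.000017) ; Y_{8,5}(Ω₂) = (-0.000599, -0.000635) ; Δ = (0.000000, -0.000000)
  [+6]  conj(Y_{8,6})(Ω₁) = (0.000000, 0.000001) ; Y_{8,6}(Ω₂) = (0.000042, 0.000062) ; Δ = (-0.000000, 0.000000)
  [+7]  conj(Y_{8,7})(Ω₁) = (0.000000, 0.000000) ; Y_{8,7}(Ω₂) = (-0.000002, -0.000004) ; Δ = (-0.000000, -0.000000)
  [+8]  conj(Y_{8,8})(Ω₁) = (0.000000, -0.000000) ; Y_{8,8}(Ω₂) = (0.000000, 0.000000) ; Δ = (0.000000, 0.000000)
Total Σ_m = (0.433865, -0.000000). Multiply by 0.739198: (0.320712, -0.000000). P_8(cos γ) = 0.320712

0.320712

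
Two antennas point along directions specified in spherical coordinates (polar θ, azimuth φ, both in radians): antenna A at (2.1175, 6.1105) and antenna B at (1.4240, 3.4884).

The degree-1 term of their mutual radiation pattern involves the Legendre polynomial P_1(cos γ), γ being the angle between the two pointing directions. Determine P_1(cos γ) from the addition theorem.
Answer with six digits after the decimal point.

-0.809610

Expand P_1 via completeness: Σ_{m} conj(Y_{1,m}) at Ω₁ times Y_{1,m} at Ω₂ —
  m=-1: Y*=(0.290746, -0.050713)  Y=(-0.321430, 0.116169)  product (-0.087563, 0.050076)
  m=+0: Y*=(-0.254012, -0.000000)  Y=(0.071468, 0.000000)  product (-0.018154, -0.000000)
  m=+1: Y*=(-0.290746, -0.050713)  Y=(0.321430, 0.116169)  product (-0.087563, -0.050076)
Accumulated sum (-0.193280, 0.000000); after 4π/(2l+1) scaling, (-0.809610, 0.000000) ⇒ P_1 = -0.809610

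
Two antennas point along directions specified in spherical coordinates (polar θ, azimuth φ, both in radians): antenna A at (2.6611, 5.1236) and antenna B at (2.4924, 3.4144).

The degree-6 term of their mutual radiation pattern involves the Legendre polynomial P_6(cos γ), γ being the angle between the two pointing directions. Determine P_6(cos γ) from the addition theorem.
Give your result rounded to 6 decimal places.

-0.020910

Expand P_6 via completeness: Σ_{m} conj(Y_{6,m}) at Ω₁ times Y_{6,m} at Ω₂ —
  m=-6: +0.003680-0.002941i × -0.001556-0.023531i = -0.000075-0.000082i  (running Σ = -0.000075-0.000082i)
  m=-5: -0.027693-0.014603i × +0.022098-0.105348i = -0.002150+0.002595i  (running Σ = -0.002225+0.002513i)
  m=-4: -0.009216+0.124236i × +0.131484-0.252824i = +0.030198+0.018665i  (running Σ = +0.027973+0.021178i)
  m=-3: +0.304131-0.106613i × +0.311795-0.333099i = +0.059314-0.134547i  (running Σ = +0.087287-0.113369i)
  m=-2: -0.343333-0.369746i × +0.291527-0.176983i = -0.165529-0.047027i  (running Σ = -0.078243-0.160396i)
  m=-1: -0.122511+0.280942i × -0.143138+0.040048i = +0.006285-0.045120i  (running Σ = -0.071958-0.205516i)
  m=0: -0.310945-0.000000i × -0.393265+0.000000i = +0.122284+0.000000i  (running Σ = +0.050326-0.205516i)
  m=1: +0.122511+0.280942i × +0.143138+0.040048i = +0.006285+0.045120i  (running Σ = +0.056611-0.160396i)
  m=2: -0.343333+0.369746i × +0.291527+0.176983i = -0.165529+0.047027i  (running Σ = -0.108919-0.113369i)
  m=3: -0.304131-0.106613i × -0.311795-0.333099i = +0.059314+0.134547i  (running Σ = -0.049605+0.021178i)
  m=4: -0.009216-0.124236i × +0.131484+0.252824i = +0.030198-0.018665i  (running Σ = -0.019407+0.002513i)
  m=5: +0.027693-0.014603i × -0.022098-0.105348i = -0.002150-0.002595i  (running Σ = -0.021557-0.000082i)
  m=6: +0.003680+0.002941i × -0.001556+0.023531i = -0.000075+0.000082i  (running Σ = -0.021632+0.000000i)
Total Σ_m = -0.021632+0.000000i. Multiply by 0.966644: -0.020910+0.000000i. P_6(cos γ) = -0.020910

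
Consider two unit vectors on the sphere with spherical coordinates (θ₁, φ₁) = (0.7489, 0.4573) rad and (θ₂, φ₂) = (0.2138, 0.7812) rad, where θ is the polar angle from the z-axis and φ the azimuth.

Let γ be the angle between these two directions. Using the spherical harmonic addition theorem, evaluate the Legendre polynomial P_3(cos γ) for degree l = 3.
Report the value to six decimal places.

Summing Y*_{l m}(θ₁,φ₁)·Y_{l m}(θ₂,φ₂) over m ∈ [−3, 3]; prefactor 4π/(2·3+1) = 1.795196:
  m=-3: Y*=(0.026017, 0.129076)  Y=(-0.002782, -0.002853)  product (0.000296, -0.000433)
  m=-2: Y*=(0.211692, 0.274914)  Y=(0.000377, -0.044959)  product (0.012440, -0.009414)
  m=-1: Y*=(0.332131, 0.163438)  Y=(0.183800, -0.182263)  product (0.090834, -0.030495)
  m=+0: Y*=(-0.086829, -0.000000)  Y=(0.647273, 0.000000)  product (-0.056202, -0.000000)
  m=+1: Y*=(-0.332131, 0.163438)  Y=(-0.183800, -0.182263)  product (0.090834, 0.030495)
  m=+2: Y*=(0.211692, -0.274914)  Y=(0.000377, 0.044959)  product (0.012440, 0.009414)
  m=+3: Y*=(-0.026017, 0.129076)  Y=(0.002782, -0.002853)  product (0.000296, 0.000433)
Σ over m = (0.150938, 0.000000); ×(4π/7) → (0.270964, 0.000000). Real part: 0.270964

0.270964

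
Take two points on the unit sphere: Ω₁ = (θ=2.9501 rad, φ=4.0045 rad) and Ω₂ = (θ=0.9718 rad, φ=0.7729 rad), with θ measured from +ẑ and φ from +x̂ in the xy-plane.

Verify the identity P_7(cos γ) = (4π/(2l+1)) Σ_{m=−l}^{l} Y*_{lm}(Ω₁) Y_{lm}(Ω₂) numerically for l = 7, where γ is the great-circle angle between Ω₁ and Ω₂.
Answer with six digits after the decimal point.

-0.117101

Summing Y*_{l m}(θ₁,φ₁)·Y_{l m}(θ₂,φ₂) over m ∈ [−7, 7]; prefactor 4π/(2·7+1) = 0.837758:
  m=-7: -0.000004+0.000001i × +0.084228+0.100424i = -0.000000-0.000000i  (running Σ = -0.000000-0.000000i)
  m=-6: -0.000039+0.000078i × -0.025082+0.333851i = -0.000025-0.000015i  (running Σ = -0.000026-0.000015i)
  m=-5: +0.000409+0.000974i × -0.331217+0.292208i = -0.000420-0.000203i  (running Σ = -0.000446-0.000218i)
  m=-4: +0.008579+0.002748i × -0.217753-0.010895i = -0.001838-0.000692i  (running Σ = -0.002284-0.000910i)
  m=-3: +0.046877-0.028926i × +0.149635+0.161299i = +0.011680+0.003233i  (running Σ = +0.009396+0.002323i)
  m=-2: +0.035919-0.229849i × -0.008297+0.331870i = +0.075982+0.013828i  (running Σ = +0.085378+0.016150i)
  m=-1: -0.390259-0.455982i × +0.063251-0.061689i = -0.052813-0.004766i  (running Σ = +0.032565+0.011384i)
  m=0: -0.598952-0.000000i × +0.342112+0.000000i = -0.204908-0.000000i  (running Σ = -0.172343+0.011384i)
  m=1: +0.390259-0.455982i × -0.063251-0.061689i = -0.052813+0.004766i  (running Σ = -0.225157+0.016150i)
  m=2: +0.035919+0.229849i × -0.008297-0.331870i = +0.075982-0.013828i  (running Σ = -0.149175+0.002323i)
  m=3: -0.046877-0.028926i × -0.149635+0.161299i = +0.011680-0.003233i  (running Σ = -0.137495-0.000910i)
  m=4: +0.008579-0.002748i × -0.217753+0.010895i = -0.001838+0.000692i  (running Σ = -0.139333-0.000218i)
  m=5: -0.000409+0.000974i × +0.331217+0.292208i = -0.000420+0.000203i  (running Σ = -0.139753-0.000015i)
  m=6: -0.000039-0.000078i × -0.025082-0.333851i = -0.000025+0.000015i  (running Σ = -0.139778-0.000000i)
  m=7: +0.000004+0.000001i × -0.084228+0.100424i = -0.000000+0.000000i  (running Σ = -0.139779+0.000000i)
Total Σ_m = -0.139779+0.000000i. Multiply by 0.837758: -0.117101+0.000000i. P_7(cos γ) = -0.117101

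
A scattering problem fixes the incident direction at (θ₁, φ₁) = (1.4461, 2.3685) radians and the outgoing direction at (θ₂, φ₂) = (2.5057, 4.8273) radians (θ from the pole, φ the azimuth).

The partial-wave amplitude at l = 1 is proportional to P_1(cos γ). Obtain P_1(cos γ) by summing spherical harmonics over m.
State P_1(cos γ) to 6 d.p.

Term-by-term m-sum for l=1 (normalisation 4π/3 = 4.188790):
  [-1]  conj(Y_{1,-1})(Ω₁) = -0.24537 + 0.23940j ; Y_{1,-1}(Ω₂) = 0.02353 + 0.20383j ; Δ = -0.05457 - 0.04438j
  [+0]  conj(Y_{1,0})(Ω₁) = 0.06077 + 0.00000j ; Y_{1,0}(Ω₂) = -0.39310 + 0.00000j ; Δ = -0.02389 + 0.00000j
  [+1]  conj(Y_{1,1})(Ω₁) = 0.24537 + 0.23940j ; Y_{1,1}(Ω₂) = -0.02353 + 0.20383j ; Δ = -0.05457 + 0.04438j
Σ over m = -0.13303 + 0.00000j; ×(4π/3) → -0.55724 + 0.00000j. Real part: -0.557239

-0.557239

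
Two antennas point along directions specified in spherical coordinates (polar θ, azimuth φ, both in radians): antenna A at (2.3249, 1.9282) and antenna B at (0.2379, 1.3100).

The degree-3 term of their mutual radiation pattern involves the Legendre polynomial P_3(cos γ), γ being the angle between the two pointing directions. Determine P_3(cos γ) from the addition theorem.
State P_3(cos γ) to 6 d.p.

0.425530

Expand P_3 via completeness: Σ_{m} conj(Y_{3,m}) at Ω₁ times Y_{3,m} at Ω₂ —
  [-3]  conj(Y_{3,-3})(Ω₁) = 0.14190 - 0.07726j ; Y_{3,-3}(Ω₂) = -0.00385 + 0.00387j ; Δ = -0.00025 + 0.00085j
  [-2]  conj(Y_{3,-2})(Ω₁) = 0.28073 + 0.24366j ; Y_{3,-2}(Ω₂) = -0.04782 - 0.02748j ; Δ = -0.00673 - 0.01937j
  [-1]  conj(Y_{3,-1})(Ω₁) = -0.11073 + 0.29651j ; Y_{3,-1}(Ω₂) = 0.07310 - 0.27391j ; Δ = 0.07312 + 0.05200j
  [+0]  conj(Y_{3,0})(Ω₁) = 0.16770 + 0.00000j ; Y_{3,0}(Ω₂) = 0.62463 + 0.00000j ; Δ = 0.10475 + 0.00000j
  [+1]  conj(Y_{3,1})(Ω₁) = 0.11073 + 0.29651j ; Y_{3,1}(Ω₂) = -0.07310 - 0.27391j ; Δ = 0.07312 - 0.05200j
  [+2]  conj(Y_{3,2})(Ω₁) = 0.28073 - 0.24366j ; Y_{3,2}(Ω₂) = -0.04782 + 0.02748j ; Δ = -0.00673 + 0.01937j
  [+3]  conj(Y_{3,3})(Ω₁) = -0.14190 - 0.07726j ; Y_{3,3}(Ω₂) = 0.00385 + 0.00387j ; Δ = -0.00025 - 0.00085j
Σ over m = 0.23704 - 0.00000j; ×(4π/7) → 0.42553 - 0.00000j. Real part: 0.425530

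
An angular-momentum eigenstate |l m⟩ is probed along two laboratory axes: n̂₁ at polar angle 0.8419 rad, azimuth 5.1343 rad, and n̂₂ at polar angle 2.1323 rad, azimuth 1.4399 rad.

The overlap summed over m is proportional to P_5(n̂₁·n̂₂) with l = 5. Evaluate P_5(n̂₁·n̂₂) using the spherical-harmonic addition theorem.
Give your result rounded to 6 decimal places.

Term-by-term m-sum for l=5 (normalisation 4π/11 = 1.142397):
  term(m=-5) = 0.02009 - 0.00797j   from Y*(Ω₁)=0.09199 + 0.05499j, Y(Ω₂)=0.12277 - 0.16001j
  term(m=-4) = 0.07254 - 0.09735j   from Y*(Ω₁)=-0.03528 + 0.30055j, Y(Ω₂)=-0.34744 - 0.20059j
  term(m=-3) = 0.01224 - 0.13933j   from Y*(Ω₁)=-0.40981 + 0.12904j, Y(Ω₂)=-0.12458 + 0.30076j
  term(m=-2) = 0.00901 + 0.01795j   from Y*(Ω₁)=-0.13810 - 0.15526j, Y(Ω₂)=-0.09334 - 0.02501j
  term(m=-1) = -0.07612 - 0.04697j   from Y*(Ω₁)=-0.10545 + 0.23493j, Y(Ω₂)=-0.04534 + 0.34437j
  term(m=+0) = 0.00386 + 0.00000j   from Y*(Ω₁)=-0.28471 + 0.00000j, Y(Ω₂)=-0.01358 + 0.00000j
  term(m=+1) = -0.07612 + 0.04697j   from Y*(Ω₁)=0.10545 + 0.23493j, Y(Ω₂)=0.04534 + 0.34437j
  term(m=+2) = 0.00901 - 0.01795j   from Y*(Ω₁)=-0.13810 + 0.15526j, Y(Ω₂)=-0.09334 + 0.02501j
  term(m=+3) = 0.01224 + 0.13933j   from Y*(Ω₁)=0.40981 + 0.12904j, Y(Ω₂)=0.12458 + 0.30076j
  term(m=+4) = 0.07254 + 0.09735j   from Y*(Ω₁)=-0.03528 - 0.30055j, Y(Ω₂)=-0.34744 + 0.20059j
  term(m=+5) = 0.02009 + 0.00797j   from Y*(Ω₁)=-0.09199 + 0.05499j, Y(Ω₂)=-0.12277 - 0.16001j
Accumulated sum 0.07939 - 0.00000j; after 4π/(2l+1) scaling, 0.09069 - 0.00000j ⇒ P_5 = 0.090691

0.090691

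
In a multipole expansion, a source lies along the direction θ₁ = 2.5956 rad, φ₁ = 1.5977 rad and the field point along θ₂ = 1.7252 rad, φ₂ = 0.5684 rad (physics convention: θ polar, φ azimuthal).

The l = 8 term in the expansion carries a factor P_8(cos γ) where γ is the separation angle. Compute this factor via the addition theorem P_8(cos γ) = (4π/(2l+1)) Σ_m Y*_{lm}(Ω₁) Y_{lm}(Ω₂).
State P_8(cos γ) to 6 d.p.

-0.270410

Expand P_8 via completeness: Σ_{m} conj(Y_{8,m}) at Ω₁ times Y_{8,m} at Ω₂ —
  term(m=-8) = (-0.000474, 0.001185)   from Y*(Ω₁)=(0.002662, 0.000582), Y(Ω₂)=(-0.077018, 0.461993)
  term(m=-7) = (0.003161, 0.004167)   from Y*(Ω₁)=(-0.003358, 0.017619), Y(Ω₂)=(0.195233, -0.216588)
  term(m=-6) = (-0.016510, 0.001780)   from Y*(Ω₁)=(-0.072508, -0.011807), Y(Ω₂)=(0.217927, -0.060033)
  term(m=-5) = (-0.027353, 0.059001)   from Y*(Ω₁)=(0.027992, -0.206831), Y(Ω₂)=(-0.297706, -0.091958)
  term(m=-4) = (-0.031265, -0.046175)   from Y*(Ω₁)=(0.407962, 0.044073), Y(Ω₂)=(-0.087839, -0.103695)
  term(m=-3) = (-0.156722, 0.008423)   from Y*(Ω₁)=(-0.040568, 0.501538), Y(Ω₂)=(0.041796, 0.309102)
  term(m=-2) = (0.009680, -0.018245)   from Y*(Ω₁)=(-0.220056, -0.011852), Y(Ω₂)=(-0.039409, 0.085031)
  term(m=-1) = (0.050336, 0.083688)   from Y*(Ω₁)=(-0.008479, 0.315073), Y(Ω₂)=(0.261127, -0.166785)
  term(m=+0) = (-0.027519, -0.000000)   from Y*(Ω₁)=(-0.339560, -0.000000), Y(Ω₂)=(0.081042, 0.000000)
  term(m=+1) = (0.050336, -0.083688)   from Y*(Ω₁)=(0.008479, 0.315073), Y(Ω₂)=(-0.261127, -0.166785)
  term(m=+2) = (0.009680, 0.018245)   from Y*(Ω₁)=(-0.220056, 0.011852), Y(Ω₂)=(-0.039409, -0.085031)
  term(m=+3) = (-0.156722, -0.008423)   from Y*(Ω₁)=(0.040568, 0.501538), Y(Ω₂)=(-0.041796, 0.309102)
  term(m=+4) = (-0.031265, 0.046175)   from Y*(Ω₁)=(0.407962, -0.044073), Y(Ω₂)=(-0.087839, 0.103695)
  term(m=+5) = (-0.027353, -0.059001)   from Y*(Ω₁)=(-0.027992, -0.206831), Y(Ω₂)=(0.297706, -0.091958)
  term(m=+6) = (-0.016510, -0.001780)   from Y*(Ω₁)=(-0.072508, 0.011807), Y(Ω₂)=(0.217927, 0.060033)
  term(m=+7) = (0.003161, -0.004167)   from Y*(Ω₁)=(0.003358, 0.017619), Y(Ω₂)=(-0.195233, -0.216588)
  term(m=+8) = (-0.000474, -0.001185)   from Y*(Ω₁)=(0.002662, -0.000582), Y(Ω₂)=(-0.077018, -0.461993)
Σ over m = (-0.365815, 0.000000); ×(4π/17) → (-0.270410, 0.000000). Real part: -0.270410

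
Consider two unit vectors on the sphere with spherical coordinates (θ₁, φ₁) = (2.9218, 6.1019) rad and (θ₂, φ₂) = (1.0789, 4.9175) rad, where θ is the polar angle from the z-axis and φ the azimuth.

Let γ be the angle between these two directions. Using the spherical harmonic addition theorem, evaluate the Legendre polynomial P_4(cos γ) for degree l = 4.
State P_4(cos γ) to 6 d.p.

Expand P_4 via completeness: Σ_{m} conj(Y_{4,m}) at Ω₁ times Y_{4,m} at Ω₂ —
  m=-4: +0.000748-0.000663i × +0.182151-0.195388i = +0.000007-0.000267i  (running Σ = +0.000007-0.000267i)
  m=-3: -0.010834+0.006551i × -0.233686-0.330585i = +0.004697+0.002051i  (running Σ = +0.004704+0.001784i)
  m=-2: +0.084261-0.031964i × -0.133818+0.058197i = -0.009415+0.009181i  (running Σ = -0.004711+0.010965i)
  m=-1: -0.363112+0.066558i × -0.057705-0.277378i = +0.039415+0.096879i  (running Σ = +0.034704+0.107843i)
  m=0: +0.653506-0.000000i × -0.206327+0.000000i = -0.134836+0.000000i  (running Σ = -0.100133+0.107843i)
  m=1: +0.363112+0.066558i × +0.057705-0.277378i = +0.039415-0.096879i  (running Σ = -0.060718+0.010965i)
  m=2: +0.084261+0.031964i × -0.133818-0.058197i = -0.009415-0.009181i  (running Σ = -0.070133+0.001784i)
  m=3: +0.010834+0.006551i × +0.233686-0.330585i = +0.004697-0.002051i  (running Σ = -0.065436-0.000267i)
  m=4: +0.000748+0.000663i × +0.182151+0.195388i = +0.000007+0.000267i  (running Σ = -0.065429-0.000000i)
Σ over m = -0.065429-0.000000i; ×(4π/9) → -0.091356-0.000000i. Real part: -0.091356

-0.091356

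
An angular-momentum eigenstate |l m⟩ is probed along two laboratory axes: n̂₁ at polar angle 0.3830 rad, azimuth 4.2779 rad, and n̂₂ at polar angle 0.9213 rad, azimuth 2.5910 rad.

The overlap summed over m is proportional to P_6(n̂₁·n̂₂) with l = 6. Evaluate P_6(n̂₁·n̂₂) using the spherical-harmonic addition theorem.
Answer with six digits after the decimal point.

0.301367

Addition theorem: P_6(cos γ) = (4π/13) Σ_m Y*_{lm}(Ω₁) Y_{lm}(Ω₂), m = −6…6:
  m=-6: 0.00113 + 0.00067j × -0.12163 - 0.01987j = -0.00012 - 0.00010j  (running Σ = -0.00012 - 0.00010j)
  m=-5: -0.00933 + 0.00640j × 0.30004 - 0.12285j = -0.00201 + 0.00307j  (running Σ = -0.00214 + 0.00296j)
  m=-4: -0.00980 - 0.05807j × -0.25619 + 0.35021j = 0.02285 + 0.01145j  (running Σ = 0.02071 + 0.01441j)
  m=-3: 0.19658 + 0.05384j × 0.01647 - 0.20298j = 0.01417 - 0.03901j  (running Σ = 0.03488 - 0.02461j)
  m=-2: -0.29190 + 0.34528j × -0.10927 - 0.21532j = 0.10624 + 0.02512j  (running Σ = 0.14112 + 0.00052j)
  m=-1: -0.21737 - 0.46840j × 0.26347 + 0.16175j = 0.01849 - 0.15857j  (running Σ = 0.15961 - 0.15805j)
  m=0: -0.04570 + 0.00000j × 0.16318 + 0.00000j = -0.00746 + 0.00000j  (running Σ = 0.15215 - 0.15805j)
  m=1: 0.21737 - 0.46840j × -0.26347 + 0.16175j = 0.01849 + 0.15857j  (running Σ = 0.17065 + 0.00052j)
  m=2: -0.29190 - 0.34528j × -0.10927 + 0.21532j = 0.10624 - 0.02512j  (running Σ = 0.27689 - 0.02461j)
  m=3: -0.19658 + 0.05384j × -0.01647 - 0.20298j = 0.01417 + 0.03901j  (running Σ = 0.29105 + 0.01441j)
  m=4: -0.00980 + 0.05807j × -0.25619 - 0.35021j = 0.02285 - 0.01145j  (running Σ = 0.31390 + 0.00296j)
  m=5: 0.00933 + 0.00640j × -0.30004 - 0.12285j = -0.00201 - 0.00307j  (running Σ = 0.31189 - 0.00010j)
  m=6: 0.00113 - 0.00067j × -0.12163 + 0.01987j = -0.00012 + 0.00010j  (running Σ = 0.31177 + 0.00000j)
Σ over m = 0.31177 + 0.00000j; ×(4π/13) → 0.30137 + 0.00000j. Real part: 0.301367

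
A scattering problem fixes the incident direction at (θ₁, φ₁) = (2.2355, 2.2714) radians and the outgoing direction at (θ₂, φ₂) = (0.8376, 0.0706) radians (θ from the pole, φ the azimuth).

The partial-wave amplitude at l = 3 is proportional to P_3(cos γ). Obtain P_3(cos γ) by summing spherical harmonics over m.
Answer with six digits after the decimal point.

Expand P_3 via completeness: Σ_{m} conj(Y_{3,m}) at Ω₁ times Y_{3,m} at Ω₂ —
  m=-3: (0.175434, 0.103029) × (0.167336, -0.035981) = (0.033064, 0.010928)  (running Σ = (0.033064, 0.010928))
  m=-2: (0.065914, 0.384938) × (0.373862, -0.053143) = (0.045100, 0.140411)  (running Σ = (0.078163, 0.151339))
  m=-1: (-0.147980, 0.175473) × (0.296898, -0.020996) = (-0.040251, 0.055205)  (running Σ = (0.037912, 0.206544))
  m=0: (0.252658, -0.000000) × (-0.189942, 0.000000) = (-0.047990, 0.000000)  (running Σ = (-0.010078, 0.206544))
  m=1: (0.147980, 0.175473) × (-0.296898, -0.020996) = (-0.040251, -0.055205)  (running Σ = (-0.050329, 0.151339))
  m=2: (0.065914, -0.384938) × (0.373862, 0.053143) = (0.045100, -0.140411)  (running Σ = (-0.005229, 0.010928))
  m=3: (-0.175434, 0.103029) × (-0.167336, -0.035981) = (0.033064, -0.010928)  (running Σ = (0.027835, 0.000000))
Accumulated sum (0.027835, 0.000000); after 4π/(2l+1) scaling, (0.049969, 0.000000) ⇒ P_3 = 0.049969

0.049969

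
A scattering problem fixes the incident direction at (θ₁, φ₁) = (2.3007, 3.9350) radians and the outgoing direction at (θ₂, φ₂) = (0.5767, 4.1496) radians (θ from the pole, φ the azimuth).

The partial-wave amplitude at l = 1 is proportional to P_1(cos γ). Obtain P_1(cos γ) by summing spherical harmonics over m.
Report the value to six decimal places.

Summing Y*_{l m}(θ₁,φ₁)·Y_{l m}(θ₂,φ₂) over m ∈ [−1, 1]; prefactor 4π/(2·1+1) = 4.188790:
  term(m=-1) = +0.047392-0.010329i   from Y*(Ω₁)=-0.180599-0.183515i, Y(Ω₂)=-0.100512+0.159330i
  term(m=+0) = -0.133441-0.000000i   from Y*(Ω₁)=-0.325799-0.000000i, Y(Ω₂)=+0.409579+0.000000i
  term(m=+1) = +0.047392+0.010329i   from Y*(Ω₁)=+0.180599-0.183515i, Y(Ω₂)=+0.100512+0.159330i
Σ over m = -0.038657+0.000000i; ×(4π/3) → -0.161926+0.000000i. Real part: -0.161926

-0.161926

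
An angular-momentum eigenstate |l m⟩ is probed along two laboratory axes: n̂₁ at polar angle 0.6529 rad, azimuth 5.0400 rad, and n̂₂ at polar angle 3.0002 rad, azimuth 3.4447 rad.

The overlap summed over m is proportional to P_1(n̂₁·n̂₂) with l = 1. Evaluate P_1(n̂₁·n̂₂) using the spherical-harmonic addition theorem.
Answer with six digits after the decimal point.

-0.788496

Term-by-term m-sum for l=1 (normalisation 4π/3 = 4.188790):
  m=-1: (0.067537, -0.198722) × (-0.046468, 0.014533) = (-0.000250, 0.010216)  (running Σ = (-0.000250, 0.010216))
  m=0: (0.388109, -0.000000) × (-0.483727, 0.000000) = (-0.187739, 0.000000)  (running Σ = (-0.187989, 0.010216))
  m=1: (-0.067537, -0.198722) × (0.046468, 0.014533) = (-0.000250, -0.010216)  (running Σ = (-0.188240, 0.000000))
Accumulated sum (-0.188240, 0.000000); after 4π/(2l+1) scaling, (-0.788496, 0.000000) ⇒ P_1 = -0.788496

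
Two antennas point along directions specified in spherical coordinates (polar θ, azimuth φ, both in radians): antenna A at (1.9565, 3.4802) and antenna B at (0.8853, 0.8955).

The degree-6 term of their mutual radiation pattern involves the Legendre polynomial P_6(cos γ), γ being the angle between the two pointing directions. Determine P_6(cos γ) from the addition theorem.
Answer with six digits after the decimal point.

Term-by-term m-sum for l=6 (normalisation 4π/13 = 0.966644):
  m=-6: Y*=-0.135914+0.273742i  Y=+0.063783+0.082080i  product -0.031138+0.006304i
  m=-5: Y*=-0.052418+0.426677i  Y=-0.068536+0.286393i  product -0.118605-0.044255i
  m=-4: Y*=+0.031435+0.143010i  Y=-0.394998+0.186154i  product -0.039038-0.050637i
  m=-3: Y*=-0.148219-0.239075i  Y=-0.241983-0.118415i  product +0.007557+0.075403i
  m=-2: Y*=-0.193180-0.155329i  Y=+0.038947+0.173998i  product +0.019503-0.039662i
  m=-1: Y*=+0.191663+0.067498i  Y=-0.217420+0.271465i  product -0.059995+0.037354i
  m=+0: Y*=+0.267371-0.000000i  Y=+0.086230+0.000000i  product +0.023055+0.000000i
  m=+1: Y*=-0.191663+0.067498i  Y=+0.217420+0.271465i  product -0.059995-0.037354i
  m=+2: Y*=-0.193180+0.155329i  Y=+0.038947-0.173998i  product +0.019503+0.039662i
  m=+3: Y*=+0.148219-0.239075i  Y=+0.241983-0.118415i  product +0.007557-0.075403i
  m=+4: Y*=+0.031435-0.143010i  Y=-0.394998-0.186154i  product -0.039038+0.050637i
  m=+5: Y*=+0.052418+0.426677i  Y=+0.068536+0.286393i  product -0.118605+0.044255i
  m=+6: Y*=-0.135914-0.273742i  Y=+0.063783-0.082080i  product -0.031138-0.006304i
Total Σ_m = -0.420377+0.000000i. Multiply by 0.966644: -0.406354+0.000000i. P_6(cos γ) = -0.406354

-0.406354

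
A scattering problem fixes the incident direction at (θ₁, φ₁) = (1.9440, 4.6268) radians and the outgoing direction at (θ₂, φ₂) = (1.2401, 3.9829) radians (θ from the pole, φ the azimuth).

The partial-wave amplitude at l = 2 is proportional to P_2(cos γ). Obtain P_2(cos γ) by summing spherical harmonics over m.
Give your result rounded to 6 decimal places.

Addition theorem: P_2(cos γ) = (4π/5) Σ_m Y*_{lm}(Ω₁) Y_{lm}(Ω₂), m = −2…2:
  m=-2: -0.330030+0.057052i × -0.038558-0.343391i = +0.032317+0.111130i  (running Σ = +0.032317+0.111130i)
  m=-1: +0.022421+0.261322i × -0.158128+0.176878i = -0.049768-0.037357i  (running Σ = -0.017451+0.073773i)
  m=0: -0.189613-0.000000i × -0.215635+0.000000i = +0.040887+0.000000i  (running Σ = +0.023436+0.073773i)
  m=1: -0.022421+0.261322i × +0.158128+0.176878i = -0.049768+0.037357i  (running Σ = -0.026331+0.111130i)
  m=2: -0.330030-0.057052i × -0.038558+0.343391i = +0.032317-0.111130i  (running Σ = +0.005985-0.000000i)
Total Σ_m = +0.005985-0.000000i. Multiply by 2.513274: +0.015043-0.000000i. P_2(cos γ) = 0.015043

0.015043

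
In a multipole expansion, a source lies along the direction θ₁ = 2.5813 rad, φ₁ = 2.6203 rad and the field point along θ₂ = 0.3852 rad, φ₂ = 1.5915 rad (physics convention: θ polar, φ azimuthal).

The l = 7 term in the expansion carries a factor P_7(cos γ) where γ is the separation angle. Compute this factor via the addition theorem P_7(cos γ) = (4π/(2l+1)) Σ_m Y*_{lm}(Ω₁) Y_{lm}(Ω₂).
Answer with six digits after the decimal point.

Expand P_7 via completeness: Σ_{m} conj(Y_{7,m}) at Ω₁ times Y_{7,m} at Ω₂ —
  m=-7: +0.005232-0.002909i × +0.000076+0.000523i = +0.000002+0.000003i  (running Σ = +0.000002+0.000003i)
  m=-6: +0.035699+0.000494i × -0.004842+0.000605i = -0.000173+0.000019i  (running Σ = -0.000171+0.000022i)
  m=-5: +0.111429+0.066058i × -0.002887-0.027785i = +0.001514-0.003287i  (running Σ = +0.001343-0.003265i)
  m=-4: +0.154384+0.273190i × +0.110300-0.009155i = +0.019530+0.028719i  (running Σ = +0.020872+0.025454i)
  m=-3: -0.003363+0.486063i × +0.018867+0.303368i = -0.147520+0.008150i  (running Σ = -0.126647+0.033605i)
  m=-2: -0.182984+0.313588i × -0.531827+0.022034i = +0.090406-0.170807i  (running Σ = -0.036241-0.137202i)
  m=-1: +0.132421-0.076047i × -0.008739-0.422030i = -0.033251-0.055221i  (running Σ = -0.069492-0.192423i)
  m=0: +0.421583-0.000000i × -0.244445+0.000000i = -0.103054+0.000000i  (running Σ = -0.172546-0.192423i)
  m=1: -0.132421-0.076047i × +0.008739-0.422030i = -0.033251+0.055221i  (running Σ = -0.205797-0.137202i)
  m=2: -0.182984-0.313588i × -0.531827-0.022034i = +0.090406+0.170807i  (running Σ = -0.115391+0.033605i)
  m=3: +0.003363+0.486063i × -0.018867+0.303368i = -0.147520-0.008150i  (running Σ = -0.262911+0.025454i)
  m=4: +0.154384-0.273190i × +0.110300+0.009155i = +0.019530-0.028719i  (running Σ = -0.243381-0.003265i)
  m=5: -0.111429+0.066058i × +0.002887-0.027785i = +0.001514+0.003287i  (running Σ = -0.241867+0.000022i)
  m=6: +0.035699-0.000494i × -0.004842-0.000605i = -0.000173-0.000019i  (running Σ = -0.242040+0.000003i)
  m=7: -0.005232-0.002909i × -0.000076+0.000523i = +0.000002-0.000003i  (running Σ = -0.242038-0.000000i)
Accumulated sum -0.242038-0.000000i; after 4π/(2l+1) scaling, -0.202770-0.000000i ⇒ P_7 = -0.202770

-0.202770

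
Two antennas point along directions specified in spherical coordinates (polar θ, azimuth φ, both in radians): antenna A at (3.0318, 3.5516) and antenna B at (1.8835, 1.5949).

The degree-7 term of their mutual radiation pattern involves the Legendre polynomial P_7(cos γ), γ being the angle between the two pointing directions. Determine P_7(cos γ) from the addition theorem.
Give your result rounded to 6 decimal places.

-0.265962

Summing Y*_{l m}(θ₁,φ₁)·Y_{l m}(θ₂,φ₂) over m ∈ [−7, 7]; prefactor 4π/(2·7+1) = 0.837758:
  [-7]  conj(Y_{7,-7})(Ω₁) = (0.000000, -0.000000) ; Y_{7,-7}(Ω₂) = (0.059293, 0.348074) ; Δ = (0.000000, 0.000000)
  [-6]  conj(Y_{7,-6})(Ω₁) = (0.000002, -0.000002) ; Y_{7,-6}(Ω₂) = (0.422678, -0.061558) ; Δ = (0.000001, -0.000001)
  [-5]  conj(Y_{7,-5})(Ω₁) = (0.000032, -0.000061) ; Y_{7,-5}(Ω₂) = (-0.007923, -0.065426) ; Δ = (-0.000004, -0.000002)
  [-4]  conj(Y_{7,-4})(Ω₁) = (0.000072, -0.001033) ; Y_{7,-4}(Ω₂) = (0.325964, -0.031525) ; Δ = (-0.000009, -0.000339)
  [-3]  conj(Y_{7,-3})(Ω₁) = (-0.003764, -0.010614) ; Y_{7,-3}(Ω₂) = (-0.013533, -0.186818) ; Δ = (-0.001932, 0.000847)
  [-2]  conj(Y_{7,-2})(Ω₁) = (-0.058476, -0.062672) ; Y_{7,-2}(Ω₂) = (0.255525, -0.012328) ; Δ = (-0.015715, -0.015293)
  [-1]  conj(Y_{7,-1})(Ω₁) = (-0.378236, -0.164397) ; Y_{7,-1}(Ω₂) = (-0.005429, -0.225193) ; Δ = (-0.034968, 0.086069)
  [+0]  conj(Y_{7,0})(Ω₁) = (-0.915715, -0.000000) ; Y_{7,0}(Ω₂) = (0.231748, 0.000000) ; Δ = (-0.212215, -0.000000)
  [+1]  conj(Y_{7,1})(Ω₁) = (0.378236, -0.164397) ; Y_{7,1}(Ω₂) = (0.005429, -0.225193) ; Δ = (-0.034968, -0.086069)
  [+2]  conj(Y_{7,2})(Ω₁) = (-0.058476, 0.062672) ; Y_{7,2}(Ω₂) = (0.255525, 0.012328) ; Δ = (-0.015715, 0.015293)
  [+3]  conj(Y_{7,3})(Ω₁) = (0.003764, -0.010614) ; Y_{7,3}(Ω₂) = (0.013533, -0.186818) ; Δ = (-0.001932, -0.000847)
  [+4]  conj(Y_{7,4})(Ω₁) = (0.000072, 0.001033) ; Y_{7,4}(Ω₂) = (0.325964, 0.031525) ; Δ = (-0.000009, 0.000339)
  [+5]  conj(Y_{7,5})(Ω₁) = (-0.000032, -0.000061) ; Y_{7,5}(Ω₂) = (0.007923, -0.065426) ; Δ = (-0.000004, 0.000002)
  [+6]  conj(Y_{7,6})(Ω₁) = (0.000002, 0.000002) ; Y_{7,6}(Ω₂) = (0.422678, 0.061558) ; Δ = (0.000001, 0.000001)
  [+7]  conj(Y_{7,7})(Ω₁) = (-0.000000, -0.000000) ; Y_{7,7}(Ω₂) = (-0.059293, 0.348074) ; Δ = (0.000000, -0.000000)
Accumulated sum (-0.317469, 0.000000); after 4π/(2l+1) scaling, (-0.265962, 0.000000) ⇒ P_7 = -0.265962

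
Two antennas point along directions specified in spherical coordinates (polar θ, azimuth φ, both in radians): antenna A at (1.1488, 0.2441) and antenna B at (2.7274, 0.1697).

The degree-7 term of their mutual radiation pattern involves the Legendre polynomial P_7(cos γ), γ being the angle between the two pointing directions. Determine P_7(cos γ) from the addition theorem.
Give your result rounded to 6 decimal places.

Summing Y*_{l m}(θ₁,φ₁)·Y_{l m}(θ₂,φ₂) over m ∈ [−7, 7]; prefactor 4π/(2·7+1) = 0.837758:
  term(m=-7) = (0.000195, 0.000112)   from Y*(Ω₁)=(-0.036147, 0.260457), Y(Ω₂)=(0.000319, -0.000793)
  term(m=-6) = (-0.002900, -0.001388)   from Y*(Ω₁)=(0.046822, 0.439244), Y(Ω₂)=(-0.003820, 0.006194)
  term(m=-5) = (0.009776, 0.003814)   from Y*(Ω₁)=(0.093955, 0.257153), Y(Ω₂)=(0.025340, -0.028759)
  term(m=-4) = (0.022683, 0.006957)   from Y*(Ω₁)=(-0.095501, -0.141287), Y(Ω₂)=(-0.108287, 0.087353)
  term(m=-3) = (-0.115050, -0.026114)   from Y*(Ω₁)=(-0.252825, -0.227307), Y(Ω₂)=(0.303001, -0.169128)
  term(m=-2) = (-0.016242, -0.002435)   from Y*(Ω₁)=(0.026897, 0.014285), Y(Ω₂)=(-0.508488, 0.179528)
  term(m=-1) = (0.111370, 0.008301)   from Y*(Ω₁)=(0.324674, 0.080865), Y(Ω₂)=(0.328982, -0.056370)
  term(m=+0) = (0.003345, 0.000000)   from Y*(Ω₁)=(0.010242, -0.000000), Y(Ω₂)=(0.326620, 0.000000)
  term(m=+1) = (0.111370, -0.008301)   from Y*(Ω₁)=(-0.324674, 0.080865), Y(Ω₂)=(-0.328982, -0.056370)
  term(m=+2) = (-0.016242, 0.002435)   from Y*(Ω₁)=(0.026897, -0.014285), Y(Ω₂)=(-0.508488, -0.179528)
  term(m=+3) = (-0.115050, 0.026114)   from Y*(Ω₁)=(0.252825, -0.227307), Y(Ω₂)=(-0.303001, -0.169128)
  term(m=+4) = (0.022683, -0.006957)   from Y*(Ω₁)=(-0.095501, 0.141287), Y(Ω₂)=(-0.108287, -0.087353)
  term(m=+5) = (0.009776, -0.003814)   from Y*(Ω₁)=(-0.093955, 0.257153), Y(Ω₂)=(-0.025340, -0.028759)
  term(m=+6) = (-0.002900, 0.001388)   from Y*(Ω₁)=(0.046822, -0.439244), Y(Ω₂)=(-0.003820, -0.006194)
  term(m=+7) = (0.000195, -0.000112)   from Y*(Ω₁)=(0.036147, 0.260457), Y(Ω₂)=(-0.000319, -0.000793)
Accumulated sum (0.023012, -0.000000); after 4π/(2l+1) scaling, (0.019279, -0.000000) ⇒ P_7 = 0.019279

0.019279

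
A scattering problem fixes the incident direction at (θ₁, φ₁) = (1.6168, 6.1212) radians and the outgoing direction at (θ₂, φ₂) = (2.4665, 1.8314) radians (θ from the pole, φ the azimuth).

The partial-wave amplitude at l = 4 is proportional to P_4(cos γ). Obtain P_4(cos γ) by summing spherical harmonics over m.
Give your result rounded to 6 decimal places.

0.203539

Expand P_4 via completeness: Σ_{m} conj(Y_{4,m}) at Ω₁ times Y_{4,m} at Ω₂ —
  m=-4: Y*=+0.351353-0.265960i  Y=+0.034035-0.058305i  product -0.003548-0.029538i
  m=-3: Y*=-0.050736+0.026799i  Y=-0.168052-0.169262i  product +0.013062+0.004084i
  m=-2: Y*=-0.311766+0.104691i  Y=-0.370062+0.212477i  product +0.093128-0.104985i
  m=-1: Y*=+0.064028-0.010463i  Y=+0.075285+0.282316i  product +0.007774+0.017288i
  m=+0: Y*=+0.310662-0.000000i  Y=-0.241608+0.000000i  product -0.075058+0.000000i
  m=+1: Y*=-0.064028-0.010463i  Y=-0.075285+0.282316i  product +0.007774-0.017288i
  m=+2: Y*=-0.311766-0.104691i  Y=-0.370062-0.212477i  product +0.093128+0.104985i
  m=+3: Y*=+0.050736+0.026799i  Y=+0.168052-0.169262i  product +0.013062-0.004084i
  m=+4: Y*=+0.351353+0.265960i  Y=+0.034035+0.058305i  product -0.003548+0.029538i
Accumulated sum +0.145774-0.000000i; after 4π/(2l+1) scaling, +0.203539-0.000000i ⇒ P_4 = 0.203539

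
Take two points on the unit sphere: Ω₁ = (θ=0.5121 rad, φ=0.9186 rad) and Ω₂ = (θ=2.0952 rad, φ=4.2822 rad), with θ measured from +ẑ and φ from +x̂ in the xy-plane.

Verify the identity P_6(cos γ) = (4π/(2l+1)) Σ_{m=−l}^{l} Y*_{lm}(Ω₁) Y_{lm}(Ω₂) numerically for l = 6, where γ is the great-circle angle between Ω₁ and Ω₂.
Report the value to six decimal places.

-0.402725

Summing Y*_{l m}(θ₁,φ₁)·Y_{l m}(θ₂,φ₂) over m ∈ [−6, 6]; prefactor 4π/(2·6+1) = 0.966644:
  term(m=-6) = (0.000321, -0.001321)   from Y*(Ω₁)=(0.004793, -0.004663), Y(Ω₂)=(0.172141, -0.108034)
  term(m=-5) = (0.007462, -0.015032)   from Y*(Ω₁)=(-0.004908, -0.040917), Y(Ω₂)=(0.340593, 0.223218)
  term(m=-4) = (0.033626, -0.041347)   from Y*(Ω₁)=(-0.130383, -0.076886), Y(Ω₂)=(-0.052602, 0.348139)
  term(m=-3) = (-0.014431, 0.011340)   from Y*(Ω₁)=(-0.331698, 0.134717), Y(Ω₂)=(0.049264, -0.014178)
  term(m=-2) = (-0.158106, 0.075210)   from Y*(Ω₁)=(-0.131295, 0.481127), Y(Ω₂)=(0.228947, 0.266139)
  term(m=-1) = (-0.017240, 0.003892)   from Y*(Ω₁)=(0.134426, 0.176025), Y(Ω₂)=(-0.033279, 0.072526)
  term(m=+0) = (-0.119886, -0.000000)   from Y*(Ω₁)=(-0.365105, -0.000000), Y(Ω₂)=(0.328360, 0.000000)
  term(m=+1) = (-0.017240, -0.003892)   from Y*(Ω₁)=(-0.134426, 0.176025), Y(Ω₂)=(0.033279, 0.072526)
  term(m=+2) = (-0.158106, -0.075210)   from Y*(Ω₁)=(-0.131295, -0.481127), Y(Ω₂)=(0.228947, -0.266139)
  term(m=+3) = (-0.014431, -0.011340)   from Y*(Ω₁)=(0.331698, 0.134717), Y(Ω₂)=(-0.049264, -0.014178)
  term(m=+4) = (0.033626, 0.041347)   from Y*(Ω₁)=(-0.130383, 0.076886), Y(Ω₂)=(-0.052602, -0.348139)
  term(m=+5) = (0.007462, 0.015032)   from Y*(Ω₁)=(0.004908, -0.040917), Y(Ω₂)=(-0.340593, 0.223218)
  term(m=+6) = (0.000321, 0.001321)   from Y*(Ω₁)=(0.004793, 0.004663), Y(Ω₂)=(0.172141, 0.108034)
Total Σ_m = (-0.416622, 0.000000). Multiply by 0.966644: (-0.402725, 0.000000). P_6(cos γ) = -0.402725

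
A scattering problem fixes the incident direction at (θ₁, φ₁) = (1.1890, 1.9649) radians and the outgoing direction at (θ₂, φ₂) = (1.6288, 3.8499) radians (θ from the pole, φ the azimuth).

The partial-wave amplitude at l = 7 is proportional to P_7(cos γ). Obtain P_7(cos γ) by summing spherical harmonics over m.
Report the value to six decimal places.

Expand P_7 via completeness: Σ_{m} conj(Y_{7,m}) at Ω₁ times Y_{7,m} at Ω₂ —
  [-7]  conj(Y_{7,-7})(Ω₁) = 0.11072 + 0.27491j ; Y_{7,-7}(Ω₂) = -0.12023 - 0.47933j ; Δ = 0.11846 - 0.08612j
  [-6]  conj(Y_{7,-6})(Ω₁) = 0.31746 - 0.31215j ; Y_{7,-6}(Ω₂) = 0.04791 - 0.09609j ; Δ = -0.01478 - 0.04546j
  [-5]  conj(Y_{7,-5})(Ω₁) = -0.18719 - 0.07908j ; Y_{7,-5}(Ω₂) = -0.32050 + 0.13548j ; Δ = 0.07071 - 0.00002j
  [-4]  conj(Y_{7,-4})(Ω₁) = 0.00136 - 0.24238j ; Y_{7,-4}(Ω₂) = -0.11903 - 0.03791j ; Δ = -0.00935 + 0.02880j
  [-3]  conj(Y_{7,-3})(Ω₁) = -0.27874 + 0.11408j ; Y_{7,-3}(Ω₂) = 0.16101 + 0.26020j ; Δ = -0.07456 - 0.05416j
  [-2]  conj(Y_{7,-2})(Ω₁) = -0.08798 - 0.08848j ; Y_{7,-2}(Ω₂) = -0.02031 + 0.13070j ; Δ = 0.01335 - 0.00970j
  [-1]  conj(Y_{7,-1})(Ω₁) = -0.12175 + 0.29277j ; Y_{7,-1}(Ω₂) = 0.22044 - 0.18883j ; Δ = 0.02844 + 0.08753j
  [+0]  conj(Y_{7,0})(Ω₁) = -0.08850 + 0.00000j ; Y_{7,0}(Ω₂) = 0.13439 + 0.00000j ; Δ = -0.01189 + 0.00000j
  [+1]  conj(Y_{7,1})(Ω₁) = 0.12175 + 0.29277j ; Y_{7,1}(Ω₂) = -0.22044 - 0.18883j ; Δ = 0.02844 - 0.08753j
  [+2]  conj(Y_{7,2})(Ω₁) = -0.08798 + 0.08848j ; Y_{7,2}(Ω₂) = -0.02031 - 0.13070j ; Δ = 0.01335 + 0.00970j
  [+3]  conj(Y_{7,3})(Ω₁) = 0.27874 + 0.11408j ; Y_{7,3}(Ω₂) = -0.16101 + 0.26020j ; Δ = -0.07456 + 0.05416j
  [+4]  conj(Y_{7,4})(Ω₁) = 0.00136 + 0.24238j ; Y_{7,4}(Ω₂) = -0.11903 + 0.03791j ; Δ = -0.00935 - 0.02880j
  [+5]  conj(Y_{7,5})(Ω₁) = 0.18719 - 0.07908j ; Y_{7,5}(Ω₂) = 0.32050 + 0.13548j ; Δ = 0.07071 + 0.00002j
  [+6]  conj(Y_{7,6})(Ω₁) = 0.31746 + 0.31215j ; Y_{7,6}(Ω₂) = 0.04791 + 0.09609j ; Δ = -0.01478 + 0.04546j
  [+7]  conj(Y_{7,7})(Ω₁) = -0.11072 + 0.27491j ; Y_{7,7}(Ω₂) = 0.12023 - 0.47933j ; Δ = 0.11846 + 0.08612j
Σ over m = 0.25263 + 0.00000j; ×(4π/15) → 0.21164 + 0.00000j. Real part: 0.211645

0.211645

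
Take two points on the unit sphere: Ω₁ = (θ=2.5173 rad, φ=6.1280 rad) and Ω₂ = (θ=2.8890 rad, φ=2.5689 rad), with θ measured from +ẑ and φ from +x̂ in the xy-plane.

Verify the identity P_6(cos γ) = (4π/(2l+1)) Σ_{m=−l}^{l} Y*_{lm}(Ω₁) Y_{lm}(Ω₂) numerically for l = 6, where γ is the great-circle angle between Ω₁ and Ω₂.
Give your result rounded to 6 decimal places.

Expand P_6 via completeness: Σ_{m} conj(Y_{6,m}) at Ω₁ times Y_{6,m} at Ω₂ —
  m=-6: 0.01150 - 0.01546j × -0.00011 - 0.00003j = -0.00000 + 0.00000j  (running Σ = -0.00000 + 0.00000j)
  m=-5: -0.06613 + 0.06489j × -0.00152 + 0.00043j = 0.00007 - 0.00013j  (running Σ = 0.00007 - 0.00013j)
  m=-4: 0.21147 - 0.15120j × -0.00855 + 0.00974j = -0.00033 + 0.00335j  (running Σ = -0.00026 + 0.00323j)
  m=-3: -0.40007 + 0.20099j × -0.01057 + 0.07122j = -0.01009 - 0.03062j  (running Σ = -0.01035 - 0.02739j)
  m=-2: 0.36581 - 0.11733j × 0.11023 + 0.24330j = 0.06887 + 0.07607j  (running Σ = 0.05852 + 0.04868j)
  m=-1: 0.08643 - 0.01352j × 0.49268 + 0.31767j = 0.04688 + 0.02079j  (running Σ = 0.10540 + 0.06947j)
  m=0: -0.41238 + 0.00000j × 0.44024 + 0.00000j = -0.18155 + 0.00000j  (running Σ = -0.07615 + 0.06947j)
  m=1: -0.08643 - 0.01352j × -0.49268 + 0.31767j = 0.04688 - 0.02079j  (running Σ = -0.02927 + 0.04868j)
  m=2: 0.36581 + 0.11733j × 0.11023 - 0.24330j = 0.06887 - 0.07607j  (running Σ = 0.03960 - 0.02739j)
  m=3: 0.40007 + 0.20099j × 0.01057 + 0.07122j = -0.01009 + 0.03062j  (running Σ = 0.02951 + 0.00323j)
  m=4: 0.21147 + 0.15120j × -0.00855 - 0.00974j = -0.00033 - 0.00335j  (running Σ = 0.02918 - 0.00013j)
  m=5: 0.06613 + 0.06489j × 0.00152 + 0.00043j = 0.00007 + 0.00013j  (running Σ = 0.02925 + 0.00000j)
  m=6: 0.01150 + 0.01546j × -0.00011 + 0.00003j = -0.00000 - 0.00000j  (running Σ = 0.02925 + 0.00000j)
Σ over m = 0.02925 + 0.00000j; ×(4π/13) → 0.02827 + 0.00000j. Real part: 0.028271

0.028271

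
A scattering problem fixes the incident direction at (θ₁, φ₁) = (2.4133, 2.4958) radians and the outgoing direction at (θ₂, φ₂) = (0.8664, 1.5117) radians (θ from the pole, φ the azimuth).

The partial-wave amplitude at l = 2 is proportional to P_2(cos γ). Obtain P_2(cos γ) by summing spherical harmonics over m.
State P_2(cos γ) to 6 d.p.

Summing Y*_{l m}(θ₁,φ₁)·Y_{l m}(θ₂,φ₂) over m ∈ [−2, 2]; prefactor 4π/(2·2+1) = 2.513274:
  m=-2: Y*=(0.047162, -0.164499)  Y=(-0.222725, -0.026448)  product (-0.014855, 0.035391)
  m=-1: Y*=(0.306478, -0.230957)  Y=(0.022515, -0.380551)  product (-0.080991, -0.121830)
  m=+0: Y*=(0.211610, -0.000000)  Y=(0.081389, 0.000000)  product (0.017223, 0.000000)
  m=+1: Y*=(-0.306478, -0.230957)  Y=(-0.022515, -0.380551)  product (-0.080991, 0.121830)
  m=+2: Y*=(0.047162, 0.164499)  Y=(-0.222725, 0.026448)  product (-0.014855, -0.035391)
Accumulated sum (-0.174468, 0.000000); after 4π/(2l+1) scaling, (-0.438486, 0.000000) ⇒ P_2 = -0.438486

-0.438486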